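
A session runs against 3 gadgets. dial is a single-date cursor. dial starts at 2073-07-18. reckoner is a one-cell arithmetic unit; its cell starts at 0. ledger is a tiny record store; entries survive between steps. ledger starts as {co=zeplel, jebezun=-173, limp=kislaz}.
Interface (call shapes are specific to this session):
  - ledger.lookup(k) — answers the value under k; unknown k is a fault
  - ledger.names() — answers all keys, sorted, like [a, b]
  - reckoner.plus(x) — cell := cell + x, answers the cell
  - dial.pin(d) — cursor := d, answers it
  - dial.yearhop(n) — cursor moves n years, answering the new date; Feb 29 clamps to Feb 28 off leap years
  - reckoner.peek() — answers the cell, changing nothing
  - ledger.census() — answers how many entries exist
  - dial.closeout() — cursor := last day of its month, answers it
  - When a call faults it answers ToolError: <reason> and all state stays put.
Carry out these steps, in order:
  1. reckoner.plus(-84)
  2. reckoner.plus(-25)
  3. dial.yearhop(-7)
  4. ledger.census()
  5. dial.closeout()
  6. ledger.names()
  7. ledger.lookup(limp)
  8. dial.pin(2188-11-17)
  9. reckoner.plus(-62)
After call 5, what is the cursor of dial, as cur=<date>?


~$ reckoner.plus x=-84
  -84
~$ reckoner.plus x=-25
  -109
~$ dial.yearhop n=-7
  2066-07-18
~$ ledger.census
  3
~$ dial.closeout
  2066-07-31
~$ ledger.names
  [co, jebezun, limp]
~$ ledger.lookup k=limp
  kislaz
~$ dial.pin d=2188-11-17
  2188-11-17
~$ reckoner.plus x=-62
  -171

Answer: cur=2066-07-31


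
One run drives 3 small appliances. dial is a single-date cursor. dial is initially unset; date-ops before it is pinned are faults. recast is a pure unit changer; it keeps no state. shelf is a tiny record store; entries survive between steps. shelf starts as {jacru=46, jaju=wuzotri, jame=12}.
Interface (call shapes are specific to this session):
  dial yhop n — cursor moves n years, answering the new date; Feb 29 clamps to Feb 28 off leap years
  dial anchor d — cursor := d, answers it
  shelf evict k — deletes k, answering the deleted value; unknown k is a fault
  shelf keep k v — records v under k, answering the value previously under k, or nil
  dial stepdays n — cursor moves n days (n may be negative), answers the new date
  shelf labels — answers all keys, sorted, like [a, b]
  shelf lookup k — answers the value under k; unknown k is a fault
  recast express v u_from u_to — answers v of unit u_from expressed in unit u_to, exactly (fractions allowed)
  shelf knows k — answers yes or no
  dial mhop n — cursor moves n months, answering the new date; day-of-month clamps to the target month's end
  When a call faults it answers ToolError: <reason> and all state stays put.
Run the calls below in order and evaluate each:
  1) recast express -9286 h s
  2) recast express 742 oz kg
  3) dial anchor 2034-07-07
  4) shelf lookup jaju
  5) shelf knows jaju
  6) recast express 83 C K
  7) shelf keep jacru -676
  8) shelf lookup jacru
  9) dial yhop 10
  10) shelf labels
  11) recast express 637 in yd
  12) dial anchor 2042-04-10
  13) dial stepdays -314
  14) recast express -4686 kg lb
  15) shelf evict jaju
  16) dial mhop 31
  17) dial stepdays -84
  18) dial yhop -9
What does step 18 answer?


Answer: 2034-10-08

Derivation:
Do: recast express[v: -9286; u_from: h; u_to: s]
See: -33429600
Do: recast express[v: 742; u_from: oz; u_to: kg]
See: 16828276927/800000000
Do: dial anchor[d: 2034-07-07]
See: 2034-07-07
Do: shelf lookup[k: jaju]
See: wuzotri
Do: shelf knows[k: jaju]
See: yes
Do: recast express[v: 83; u_from: C; u_to: K]
See: 7123/20
Do: shelf keep[k: jacru; v: -676]
See: 46
Do: shelf lookup[k: jacru]
See: -676
Do: dial yhop[n: 10]
See: 2044-07-07
Do: shelf labels[]
See: [jacru, jaju, jame]
Do: recast express[v: 637; u_from: in; u_to: yd]
See: 637/36
Do: dial anchor[d: 2042-04-10]
See: 2042-04-10
Do: dial stepdays[n: -314]
See: 2041-05-31
Do: recast express[v: -4686; u_from: kg; u_to: lb]
See: -42600000000/4123567
Do: shelf evict[k: jaju]
See: wuzotri
Do: dial mhop[n: 31]
See: 2043-12-31
Do: dial stepdays[n: -84]
See: 2043-10-08
Do: dial yhop[n: -9]
See: 2034-10-08


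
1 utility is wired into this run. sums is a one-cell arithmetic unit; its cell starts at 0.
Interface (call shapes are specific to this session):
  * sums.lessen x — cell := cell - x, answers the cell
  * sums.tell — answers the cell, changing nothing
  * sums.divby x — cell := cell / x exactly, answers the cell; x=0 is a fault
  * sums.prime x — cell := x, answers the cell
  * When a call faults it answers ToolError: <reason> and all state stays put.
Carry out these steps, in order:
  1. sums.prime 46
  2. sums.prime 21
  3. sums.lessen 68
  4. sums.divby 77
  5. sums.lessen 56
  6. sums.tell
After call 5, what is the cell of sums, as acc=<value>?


Answer: acc=-4359/77

Derivation:
I call sums.prime with x→46, which returns 46.
Then sums.prime with x→21, and see 21.
Calling sums.lessen with x→68, and get -47.
I try sums.divby with x→77, — result: -47/77.
I try sums.lessen with x→56, and get -4359/77.
I try sums.tell(), yielding -4359/77.


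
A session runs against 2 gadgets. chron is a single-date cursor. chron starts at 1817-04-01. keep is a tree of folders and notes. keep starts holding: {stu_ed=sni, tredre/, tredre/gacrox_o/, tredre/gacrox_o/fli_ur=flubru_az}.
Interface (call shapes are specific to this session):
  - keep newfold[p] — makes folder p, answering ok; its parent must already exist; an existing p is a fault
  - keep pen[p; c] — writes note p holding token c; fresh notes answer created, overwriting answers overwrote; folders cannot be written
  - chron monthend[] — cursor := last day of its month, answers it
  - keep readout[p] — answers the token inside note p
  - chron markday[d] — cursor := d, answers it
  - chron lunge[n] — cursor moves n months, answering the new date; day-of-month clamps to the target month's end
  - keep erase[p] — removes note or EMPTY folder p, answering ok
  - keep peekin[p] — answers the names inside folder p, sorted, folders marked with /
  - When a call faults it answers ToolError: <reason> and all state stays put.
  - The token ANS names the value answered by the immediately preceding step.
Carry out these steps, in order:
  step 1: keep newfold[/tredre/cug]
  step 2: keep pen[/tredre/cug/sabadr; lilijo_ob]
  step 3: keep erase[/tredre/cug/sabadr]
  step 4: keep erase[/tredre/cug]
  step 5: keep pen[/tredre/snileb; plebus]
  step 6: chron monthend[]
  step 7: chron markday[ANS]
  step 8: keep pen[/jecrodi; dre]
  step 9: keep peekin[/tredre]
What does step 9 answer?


> keep newfold p=/tredre/cug
[out] ok
> keep pen p=/tredre/cug/sabadr c=lilijo_ob
[out] created
> keep erase p=/tredre/cug/sabadr
[out] ok
> keep erase p=/tredre/cug
[out] ok
> keep pen p=/tredre/snileb c=plebus
[out] created
> chron monthend
[out] 1817-04-30
> chron markday d=ANS
[out] 1817-04-30
> keep pen p=/jecrodi c=dre
[out] created
> keep peekin p=/tredre
[out] [gacrox_o/, snileb]

Answer: [gacrox_o/, snileb]


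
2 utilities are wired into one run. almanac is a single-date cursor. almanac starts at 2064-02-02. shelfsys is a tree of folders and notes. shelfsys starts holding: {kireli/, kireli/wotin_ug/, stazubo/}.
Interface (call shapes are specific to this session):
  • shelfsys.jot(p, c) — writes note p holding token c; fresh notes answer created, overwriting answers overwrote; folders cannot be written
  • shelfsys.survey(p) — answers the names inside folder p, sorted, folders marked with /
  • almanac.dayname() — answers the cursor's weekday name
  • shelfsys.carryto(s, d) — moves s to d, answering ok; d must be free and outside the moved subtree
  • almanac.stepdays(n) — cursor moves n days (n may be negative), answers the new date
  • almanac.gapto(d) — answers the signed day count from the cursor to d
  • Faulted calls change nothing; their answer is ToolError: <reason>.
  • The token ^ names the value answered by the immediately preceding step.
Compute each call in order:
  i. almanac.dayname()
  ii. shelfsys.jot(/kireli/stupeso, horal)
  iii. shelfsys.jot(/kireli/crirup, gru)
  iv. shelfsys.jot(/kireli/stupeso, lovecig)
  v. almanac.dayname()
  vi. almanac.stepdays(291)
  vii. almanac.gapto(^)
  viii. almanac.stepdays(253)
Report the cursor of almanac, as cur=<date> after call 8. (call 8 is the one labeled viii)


Answer: cur=2065-07-30

Derivation:
Do: dayname[]
See: Saturday
Do: jot[p='/kireli/stupeso'; c='horal']
See: created
Do: jot[p='/kireli/crirup'; c='gru']
See: created
Do: jot[p='/kireli/stupeso'; c='lovecig']
See: overwrote
Do: dayname[]
See: Saturday
Do: stepdays[n='291']
See: 2064-11-19
Do: gapto[d='^']
See: 0
Do: stepdays[n='253']
See: 2065-07-30


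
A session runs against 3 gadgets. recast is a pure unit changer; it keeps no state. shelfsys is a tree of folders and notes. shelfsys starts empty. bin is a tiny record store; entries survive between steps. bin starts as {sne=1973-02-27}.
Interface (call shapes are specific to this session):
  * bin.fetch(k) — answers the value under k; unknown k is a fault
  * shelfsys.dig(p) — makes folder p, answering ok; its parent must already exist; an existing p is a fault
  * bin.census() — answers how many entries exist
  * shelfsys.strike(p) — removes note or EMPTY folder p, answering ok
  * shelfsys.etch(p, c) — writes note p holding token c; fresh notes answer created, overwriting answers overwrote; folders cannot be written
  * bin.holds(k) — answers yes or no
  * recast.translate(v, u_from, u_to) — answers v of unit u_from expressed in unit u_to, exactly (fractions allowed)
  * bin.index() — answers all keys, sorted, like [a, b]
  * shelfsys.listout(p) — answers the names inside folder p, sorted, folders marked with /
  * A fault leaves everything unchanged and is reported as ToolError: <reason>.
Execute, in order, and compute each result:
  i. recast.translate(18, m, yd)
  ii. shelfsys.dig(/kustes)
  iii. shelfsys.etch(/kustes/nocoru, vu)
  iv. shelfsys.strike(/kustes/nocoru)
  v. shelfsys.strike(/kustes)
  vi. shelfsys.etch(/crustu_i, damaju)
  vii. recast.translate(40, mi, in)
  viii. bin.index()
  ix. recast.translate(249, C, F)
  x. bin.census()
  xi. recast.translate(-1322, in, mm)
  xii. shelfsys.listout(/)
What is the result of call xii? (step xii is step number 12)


Answer: [crustu_i]

Derivation:
Do: recast.translate[18; m; yd]
See: 2500/127
Do: shelfsys.dig[/kustes]
See: ok
Do: shelfsys.etch[/kustes/nocoru; vu]
See: created
Do: shelfsys.strike[/kustes/nocoru]
See: ok
Do: shelfsys.strike[/kustes]
See: ok
Do: shelfsys.etch[/crustu_i; damaju]
See: created
Do: recast.translate[40; mi; in]
See: 2534400
Do: bin.index[]
See: [sne]
Do: recast.translate[249; C; F]
See: 2401/5
Do: bin.census[]
See: 1
Do: recast.translate[-1322; in; mm]
See: -167894/5
Do: shelfsys.listout[/]
See: [crustu_i]


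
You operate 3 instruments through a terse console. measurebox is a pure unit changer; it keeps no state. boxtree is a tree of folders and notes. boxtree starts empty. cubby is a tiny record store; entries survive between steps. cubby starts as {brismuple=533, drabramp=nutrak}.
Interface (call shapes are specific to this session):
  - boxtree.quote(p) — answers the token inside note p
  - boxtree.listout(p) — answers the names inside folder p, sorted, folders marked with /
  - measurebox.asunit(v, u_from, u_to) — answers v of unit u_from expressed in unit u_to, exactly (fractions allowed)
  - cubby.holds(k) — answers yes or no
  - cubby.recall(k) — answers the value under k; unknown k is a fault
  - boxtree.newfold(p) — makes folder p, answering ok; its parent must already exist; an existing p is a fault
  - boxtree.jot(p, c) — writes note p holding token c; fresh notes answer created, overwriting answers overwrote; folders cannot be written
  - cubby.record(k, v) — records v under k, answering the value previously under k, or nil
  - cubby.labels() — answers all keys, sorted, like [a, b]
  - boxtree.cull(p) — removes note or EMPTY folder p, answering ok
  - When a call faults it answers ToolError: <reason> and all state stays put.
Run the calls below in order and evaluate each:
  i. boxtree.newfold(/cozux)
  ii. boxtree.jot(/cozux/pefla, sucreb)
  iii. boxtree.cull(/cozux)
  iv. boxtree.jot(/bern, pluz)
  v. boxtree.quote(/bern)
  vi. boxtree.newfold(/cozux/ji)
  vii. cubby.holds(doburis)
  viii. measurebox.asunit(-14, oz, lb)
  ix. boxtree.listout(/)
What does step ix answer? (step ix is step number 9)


Answer: [bern, cozux/]

Derivation:
$ boxtree.newfold /cozux
[out] ok
$ boxtree.jot /cozux/pefla sucreb
[out] created
$ boxtree.cull /cozux
[out] ToolError: not empty
$ boxtree.jot /bern pluz
[out] created
$ boxtree.quote /bern
[out] pluz
$ boxtree.newfold /cozux/ji
[out] ok
$ cubby.holds doburis
[out] no
$ measurebox.asunit -14 oz lb
[out] -7/8
$ boxtree.listout /
[out] [bern, cozux/]


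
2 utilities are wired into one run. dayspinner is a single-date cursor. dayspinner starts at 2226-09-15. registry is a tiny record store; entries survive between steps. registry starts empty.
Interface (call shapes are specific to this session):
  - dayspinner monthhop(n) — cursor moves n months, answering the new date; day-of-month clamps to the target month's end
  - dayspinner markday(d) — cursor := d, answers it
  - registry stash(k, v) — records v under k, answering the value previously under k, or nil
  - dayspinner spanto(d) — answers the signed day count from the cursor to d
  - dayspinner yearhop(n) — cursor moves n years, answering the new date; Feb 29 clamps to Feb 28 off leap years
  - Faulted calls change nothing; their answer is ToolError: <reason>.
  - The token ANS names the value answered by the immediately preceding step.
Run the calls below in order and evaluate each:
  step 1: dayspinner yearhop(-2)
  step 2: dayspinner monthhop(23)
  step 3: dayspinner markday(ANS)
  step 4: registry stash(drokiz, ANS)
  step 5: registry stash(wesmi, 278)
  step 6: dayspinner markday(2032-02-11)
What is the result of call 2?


Answer: 2226-08-15

Derivation:
$ dayspinner yearhop n: -2
[out] 2224-09-15
$ dayspinner monthhop n: 23
[out] 2226-08-15
$ dayspinner markday d: ANS
[out] 2226-08-15
$ registry stash k: drokiz v: ANS
[out] nil
$ registry stash k: wesmi v: 278
[out] nil
$ dayspinner markday d: 2032-02-11
[out] 2032-02-11


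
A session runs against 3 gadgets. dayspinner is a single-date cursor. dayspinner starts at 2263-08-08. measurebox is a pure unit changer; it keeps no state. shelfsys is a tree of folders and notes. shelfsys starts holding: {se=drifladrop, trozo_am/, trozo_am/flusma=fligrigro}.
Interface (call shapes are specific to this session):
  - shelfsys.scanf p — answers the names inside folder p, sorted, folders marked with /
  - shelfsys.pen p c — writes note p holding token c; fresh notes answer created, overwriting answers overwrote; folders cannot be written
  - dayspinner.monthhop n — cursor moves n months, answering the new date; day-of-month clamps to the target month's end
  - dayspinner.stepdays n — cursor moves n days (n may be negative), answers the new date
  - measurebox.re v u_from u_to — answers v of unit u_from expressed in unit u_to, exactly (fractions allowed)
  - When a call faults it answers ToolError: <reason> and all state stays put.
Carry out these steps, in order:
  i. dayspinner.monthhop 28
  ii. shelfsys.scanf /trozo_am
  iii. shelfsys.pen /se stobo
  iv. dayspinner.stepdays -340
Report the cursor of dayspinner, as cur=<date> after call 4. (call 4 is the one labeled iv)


Answer: cur=2265-01-02

Derivation:
Step: dayspinner.monthhop[n=28]
Result: 2265-12-08
Step: shelfsys.scanf[p=/trozo_am]
Result: [flusma]
Step: shelfsys.pen[p=/se; c=stobo]
Result: overwrote
Step: dayspinner.stepdays[n=-340]
Result: 2265-01-02


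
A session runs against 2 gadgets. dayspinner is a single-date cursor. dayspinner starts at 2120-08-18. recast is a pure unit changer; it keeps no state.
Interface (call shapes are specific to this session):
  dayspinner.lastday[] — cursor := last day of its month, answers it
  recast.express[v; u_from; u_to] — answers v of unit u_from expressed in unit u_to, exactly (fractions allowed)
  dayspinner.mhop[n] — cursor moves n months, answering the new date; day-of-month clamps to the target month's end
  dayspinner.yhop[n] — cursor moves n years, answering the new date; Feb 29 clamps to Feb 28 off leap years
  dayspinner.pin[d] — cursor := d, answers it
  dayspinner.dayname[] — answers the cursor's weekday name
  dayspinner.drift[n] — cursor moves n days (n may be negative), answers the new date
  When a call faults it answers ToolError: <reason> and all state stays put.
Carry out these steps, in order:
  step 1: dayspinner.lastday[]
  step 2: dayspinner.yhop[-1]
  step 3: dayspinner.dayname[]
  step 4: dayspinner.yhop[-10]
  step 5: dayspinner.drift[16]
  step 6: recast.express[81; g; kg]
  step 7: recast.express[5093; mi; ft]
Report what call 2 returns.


-> lastday()
<- 2120-08-31
-> yhop(n→-1)
<- 2119-08-31
-> dayname()
<- Thursday
-> yhop(n→-10)
<- 2109-08-31
-> drift(n→16)
<- 2109-09-16
-> express(v→81, u_from→g, u_to→kg)
<- 81/1000
-> express(v→5093, u_from→mi, u_to→ft)
<- 26891040

Answer: 2119-08-31


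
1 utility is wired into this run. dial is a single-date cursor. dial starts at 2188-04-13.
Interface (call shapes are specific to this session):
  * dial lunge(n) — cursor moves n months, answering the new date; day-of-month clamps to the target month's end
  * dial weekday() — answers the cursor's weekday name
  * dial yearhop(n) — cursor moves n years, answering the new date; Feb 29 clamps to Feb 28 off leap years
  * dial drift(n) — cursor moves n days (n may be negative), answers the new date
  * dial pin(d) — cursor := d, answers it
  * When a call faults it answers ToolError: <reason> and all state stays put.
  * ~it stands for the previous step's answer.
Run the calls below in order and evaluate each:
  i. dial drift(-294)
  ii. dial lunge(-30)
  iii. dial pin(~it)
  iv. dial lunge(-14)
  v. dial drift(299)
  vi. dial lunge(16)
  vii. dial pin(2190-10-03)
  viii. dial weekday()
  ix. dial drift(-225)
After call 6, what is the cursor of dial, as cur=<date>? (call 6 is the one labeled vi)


I run dial drift with n→-294, giving 2187-06-24.
I run dial lunge with n→-30, — result: 2184-12-24.
Next I call dial pin with d→~it, yielding 2184-12-24.
Now I run dial lunge with n→-14, giving 2183-10-24.
Calling dial drift with n→299, which returns 2184-08-18.
I try dial lunge with n→16, giving 2185-12-18.
Calling dial pin with d→2190-10-03, and see 2190-10-03.
Calling dial weekday, yielding Sunday.
Then dial drift with n→-225, and see 2190-02-20.

Answer: cur=2185-12-18


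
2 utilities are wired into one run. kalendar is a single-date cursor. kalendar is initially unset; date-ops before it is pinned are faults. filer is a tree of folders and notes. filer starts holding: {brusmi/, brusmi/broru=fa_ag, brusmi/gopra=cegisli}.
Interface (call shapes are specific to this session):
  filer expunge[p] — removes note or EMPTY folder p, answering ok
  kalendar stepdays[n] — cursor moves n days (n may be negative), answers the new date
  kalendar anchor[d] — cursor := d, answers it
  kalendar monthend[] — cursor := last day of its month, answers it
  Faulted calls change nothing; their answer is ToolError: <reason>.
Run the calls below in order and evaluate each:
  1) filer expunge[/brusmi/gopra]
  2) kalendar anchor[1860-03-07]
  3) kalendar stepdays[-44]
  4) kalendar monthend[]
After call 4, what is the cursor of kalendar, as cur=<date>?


→ filer expunge(p: /brusmi/gopra)
← ok
→ kalendar anchor(d: 1860-03-07)
← 1860-03-07
→ kalendar stepdays(n: -44)
← 1860-01-23
→ kalendar monthend()
← 1860-01-31

Answer: cur=1860-01-31


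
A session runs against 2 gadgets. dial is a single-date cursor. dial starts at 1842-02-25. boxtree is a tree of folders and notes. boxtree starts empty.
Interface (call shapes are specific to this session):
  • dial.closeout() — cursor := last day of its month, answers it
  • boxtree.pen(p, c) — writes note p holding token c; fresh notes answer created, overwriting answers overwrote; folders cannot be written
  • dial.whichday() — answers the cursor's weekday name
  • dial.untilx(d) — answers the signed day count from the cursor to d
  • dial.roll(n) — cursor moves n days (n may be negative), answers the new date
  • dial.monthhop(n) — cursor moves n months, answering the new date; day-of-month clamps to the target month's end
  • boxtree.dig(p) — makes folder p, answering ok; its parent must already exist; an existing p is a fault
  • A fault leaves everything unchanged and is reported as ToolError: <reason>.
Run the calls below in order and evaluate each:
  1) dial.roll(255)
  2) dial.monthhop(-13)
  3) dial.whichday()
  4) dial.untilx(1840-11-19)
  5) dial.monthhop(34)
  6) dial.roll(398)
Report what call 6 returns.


Answer: 1845-09-09

Derivation:
;; roll(n='255') == 1842-11-07
;; monthhop(n='-13') == 1841-10-07
;; whichday() == Thursday
;; untilx(d='1840-11-19') == -322
;; monthhop(n='34') == 1844-08-07
;; roll(n='398') == 1845-09-09


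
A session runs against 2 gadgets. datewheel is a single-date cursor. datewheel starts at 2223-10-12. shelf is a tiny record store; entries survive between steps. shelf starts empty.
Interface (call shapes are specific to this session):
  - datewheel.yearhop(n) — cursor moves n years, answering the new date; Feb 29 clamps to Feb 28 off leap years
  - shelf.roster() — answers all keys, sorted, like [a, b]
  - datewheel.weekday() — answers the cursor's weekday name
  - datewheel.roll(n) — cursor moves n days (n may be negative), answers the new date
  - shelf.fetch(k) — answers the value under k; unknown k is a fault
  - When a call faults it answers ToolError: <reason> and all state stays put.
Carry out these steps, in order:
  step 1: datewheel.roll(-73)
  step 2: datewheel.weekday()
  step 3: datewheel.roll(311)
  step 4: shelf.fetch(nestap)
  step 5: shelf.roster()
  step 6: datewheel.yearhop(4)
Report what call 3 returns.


Answer: 2224-06-06

Derivation:
;; 1. datewheel.roll(-73) -> 2223-07-31
;; 2. datewheel.weekday() -> Thursday
;; 3. datewheel.roll(311) -> 2224-06-06
;; 4. shelf.fetch(nestap) -> ToolError: no such key nestap
;; 5. shelf.roster() -> []
;; 6. datewheel.yearhop(4) -> 2228-06-06


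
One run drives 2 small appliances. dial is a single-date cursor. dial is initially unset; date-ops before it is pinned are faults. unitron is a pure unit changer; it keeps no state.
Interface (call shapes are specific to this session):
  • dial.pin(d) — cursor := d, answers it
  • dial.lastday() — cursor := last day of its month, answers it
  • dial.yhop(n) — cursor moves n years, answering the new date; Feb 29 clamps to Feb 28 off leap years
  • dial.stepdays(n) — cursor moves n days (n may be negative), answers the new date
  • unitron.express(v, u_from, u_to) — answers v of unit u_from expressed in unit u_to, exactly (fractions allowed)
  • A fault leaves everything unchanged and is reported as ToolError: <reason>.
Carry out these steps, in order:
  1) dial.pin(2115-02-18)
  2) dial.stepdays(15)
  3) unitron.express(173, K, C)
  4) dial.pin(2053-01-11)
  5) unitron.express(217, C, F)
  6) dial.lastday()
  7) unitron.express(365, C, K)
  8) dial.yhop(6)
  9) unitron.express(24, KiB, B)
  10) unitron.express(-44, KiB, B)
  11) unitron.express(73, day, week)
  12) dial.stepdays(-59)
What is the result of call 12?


Answer: 2058-12-03

Derivation:
Next I call dial.pin on d=2115-02-18, → 2115-02-18.
Using dial.stepdays on n=15, yielding 2115-03-05.
Next I call unitron.express on v=173, u_from=K, u_to=C, which returns -2003/20.
I use dial.pin on d=2053-01-11, — result: 2053-01-11.
I run unitron.express on v=217, u_from=C, u_to=F, and get 2113/5.
I invoke dial.lastday(): 2053-01-31.
Next I call unitron.express on v=365, u_from=C, u_to=K, yielding 12763/20.
I use dial.yhop on n=6, giving 2059-01-31.
Using unitron.express on v=24, u_from=KiB, u_to=B, and observe 24576.
I invoke unitron.express on v=-44, u_from=KiB, u_to=B, which returns -45056.
I run unitron.express on v=73, u_from=day, u_to=week, and see 73/7.
I use dial.stepdays on n=-59, and get 2058-12-03.


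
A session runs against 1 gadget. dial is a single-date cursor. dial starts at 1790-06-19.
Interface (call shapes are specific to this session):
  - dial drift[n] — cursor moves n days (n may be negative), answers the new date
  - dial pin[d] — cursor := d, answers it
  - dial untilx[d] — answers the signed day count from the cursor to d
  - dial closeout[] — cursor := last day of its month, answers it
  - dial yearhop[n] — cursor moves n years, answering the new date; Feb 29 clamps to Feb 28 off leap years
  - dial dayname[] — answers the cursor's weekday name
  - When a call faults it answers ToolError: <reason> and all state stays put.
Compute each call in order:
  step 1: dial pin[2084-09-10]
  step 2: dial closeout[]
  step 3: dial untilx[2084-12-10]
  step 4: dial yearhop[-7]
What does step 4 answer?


# 1. dial pin(d: 2084-09-10) ~> 2084-09-10
# 2. dial closeout() ~> 2084-09-30
# 3. dial untilx(d: 2084-12-10) ~> 71
# 4. dial yearhop(n: -7) ~> 2077-09-30

Answer: 2077-09-30


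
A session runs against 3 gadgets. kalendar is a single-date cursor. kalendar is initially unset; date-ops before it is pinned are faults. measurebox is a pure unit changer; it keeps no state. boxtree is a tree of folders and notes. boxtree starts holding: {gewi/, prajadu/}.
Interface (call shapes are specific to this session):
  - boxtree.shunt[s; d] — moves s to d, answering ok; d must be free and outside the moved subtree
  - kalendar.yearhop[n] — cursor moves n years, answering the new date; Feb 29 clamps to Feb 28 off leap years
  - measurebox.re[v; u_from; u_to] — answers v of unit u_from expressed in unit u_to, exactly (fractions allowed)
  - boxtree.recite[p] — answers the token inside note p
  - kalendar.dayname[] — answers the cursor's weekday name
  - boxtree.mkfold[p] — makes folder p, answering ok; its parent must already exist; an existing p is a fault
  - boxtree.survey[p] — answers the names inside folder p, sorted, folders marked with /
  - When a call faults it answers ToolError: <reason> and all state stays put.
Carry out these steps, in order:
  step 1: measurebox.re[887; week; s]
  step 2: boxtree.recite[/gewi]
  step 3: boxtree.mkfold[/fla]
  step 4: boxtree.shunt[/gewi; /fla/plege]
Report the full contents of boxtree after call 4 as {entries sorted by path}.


Answer: {fla/, fla/plege/, prajadu/}

Derivation:
==> re(v='887', u_from='week', u_to='s')
<== 536457600
==> recite(p='/gewi')
<== ToolError: is a directory
==> mkfold(p='/fla')
<== ok
==> shunt(s='/gewi', d='/fla/plege')
<== ok


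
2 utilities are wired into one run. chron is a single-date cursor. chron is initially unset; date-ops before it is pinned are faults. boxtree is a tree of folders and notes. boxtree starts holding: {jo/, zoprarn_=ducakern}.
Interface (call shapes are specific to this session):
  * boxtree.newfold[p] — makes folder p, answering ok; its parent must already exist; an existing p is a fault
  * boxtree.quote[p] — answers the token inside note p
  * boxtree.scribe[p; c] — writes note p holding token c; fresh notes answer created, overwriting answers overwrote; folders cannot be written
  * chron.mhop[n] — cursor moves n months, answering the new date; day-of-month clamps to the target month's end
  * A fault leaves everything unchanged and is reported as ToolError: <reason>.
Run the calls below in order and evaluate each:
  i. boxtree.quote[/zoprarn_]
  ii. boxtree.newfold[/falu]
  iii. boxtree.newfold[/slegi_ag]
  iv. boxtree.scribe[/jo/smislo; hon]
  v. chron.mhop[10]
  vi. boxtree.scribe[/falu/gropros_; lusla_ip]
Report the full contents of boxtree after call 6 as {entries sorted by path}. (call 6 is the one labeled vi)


Answer: {falu/, falu/gropros_=lusla_ip, jo/, jo/smislo=hon, slegi_ag/, zoprarn_=ducakern}

Derivation:
> boxtree.quote /zoprarn_
:: ducakern
> boxtree.newfold /falu
:: ok
> boxtree.newfold /slegi_ag
:: ok
> boxtree.scribe /jo/smislo hon
:: created
> chron.mhop 10
:: ToolError: no date set
> boxtree.scribe /falu/gropros_ lusla_ip
:: created


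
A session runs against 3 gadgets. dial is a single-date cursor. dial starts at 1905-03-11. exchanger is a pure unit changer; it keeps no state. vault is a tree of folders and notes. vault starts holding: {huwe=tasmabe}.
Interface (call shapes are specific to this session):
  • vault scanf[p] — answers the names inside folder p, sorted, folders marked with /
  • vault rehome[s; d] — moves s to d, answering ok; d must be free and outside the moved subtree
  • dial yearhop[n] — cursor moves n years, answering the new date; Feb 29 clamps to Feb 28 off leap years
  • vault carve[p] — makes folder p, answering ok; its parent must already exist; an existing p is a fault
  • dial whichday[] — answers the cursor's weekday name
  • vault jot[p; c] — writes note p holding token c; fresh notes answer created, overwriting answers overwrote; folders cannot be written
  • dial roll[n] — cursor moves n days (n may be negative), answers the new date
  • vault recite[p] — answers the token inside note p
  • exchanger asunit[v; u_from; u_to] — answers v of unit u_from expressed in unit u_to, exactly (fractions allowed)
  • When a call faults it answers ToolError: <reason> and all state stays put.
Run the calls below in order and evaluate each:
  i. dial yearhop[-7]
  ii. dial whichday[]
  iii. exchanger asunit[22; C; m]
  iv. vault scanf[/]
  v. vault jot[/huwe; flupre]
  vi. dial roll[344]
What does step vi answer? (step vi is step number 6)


·→ dial yearhop(n: -7)
·← 1898-03-11
·→ dial whichday()
·← Friday
·→ exchanger asunit(v: 22, u_from: C, u_to: m)
·← ToolError: incompatible units
·→ vault scanf(p: /)
·← [huwe]
·→ vault jot(p: /huwe, c: flupre)
·← overwrote
·→ dial roll(n: 344)
·← 1899-02-18

Answer: 1899-02-18


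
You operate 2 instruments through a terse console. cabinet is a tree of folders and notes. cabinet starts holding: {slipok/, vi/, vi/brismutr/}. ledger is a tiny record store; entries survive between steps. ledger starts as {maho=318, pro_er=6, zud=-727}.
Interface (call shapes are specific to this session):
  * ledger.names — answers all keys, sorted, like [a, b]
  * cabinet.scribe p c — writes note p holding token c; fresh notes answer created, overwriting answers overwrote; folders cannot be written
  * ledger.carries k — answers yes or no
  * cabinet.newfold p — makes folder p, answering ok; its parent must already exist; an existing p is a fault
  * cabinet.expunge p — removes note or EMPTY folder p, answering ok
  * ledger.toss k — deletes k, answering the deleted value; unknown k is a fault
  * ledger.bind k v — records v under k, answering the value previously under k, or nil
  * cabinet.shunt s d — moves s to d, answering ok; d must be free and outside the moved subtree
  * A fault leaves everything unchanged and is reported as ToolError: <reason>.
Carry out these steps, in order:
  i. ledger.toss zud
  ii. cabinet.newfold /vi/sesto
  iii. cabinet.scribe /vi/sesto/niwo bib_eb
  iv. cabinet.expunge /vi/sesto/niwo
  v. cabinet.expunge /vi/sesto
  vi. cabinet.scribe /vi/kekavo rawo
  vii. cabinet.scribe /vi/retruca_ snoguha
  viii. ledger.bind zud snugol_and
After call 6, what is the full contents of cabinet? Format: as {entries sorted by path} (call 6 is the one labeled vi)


-> toss(k='zud')
<- -727
-> newfold(p='/vi/sesto')
<- ok
-> scribe(p='/vi/sesto/niwo', c='bib_eb')
<- created
-> expunge(p='/vi/sesto/niwo')
<- ok
-> expunge(p='/vi/sesto')
<- ok
-> scribe(p='/vi/kekavo', c='rawo')
<- created
-> scribe(p='/vi/retruca_', c='snoguha')
<- created
-> bind(k='zud', v='snugol_and')
<- nil

Answer: {slipok/, vi/, vi/brismutr/, vi/kekavo=rawo}


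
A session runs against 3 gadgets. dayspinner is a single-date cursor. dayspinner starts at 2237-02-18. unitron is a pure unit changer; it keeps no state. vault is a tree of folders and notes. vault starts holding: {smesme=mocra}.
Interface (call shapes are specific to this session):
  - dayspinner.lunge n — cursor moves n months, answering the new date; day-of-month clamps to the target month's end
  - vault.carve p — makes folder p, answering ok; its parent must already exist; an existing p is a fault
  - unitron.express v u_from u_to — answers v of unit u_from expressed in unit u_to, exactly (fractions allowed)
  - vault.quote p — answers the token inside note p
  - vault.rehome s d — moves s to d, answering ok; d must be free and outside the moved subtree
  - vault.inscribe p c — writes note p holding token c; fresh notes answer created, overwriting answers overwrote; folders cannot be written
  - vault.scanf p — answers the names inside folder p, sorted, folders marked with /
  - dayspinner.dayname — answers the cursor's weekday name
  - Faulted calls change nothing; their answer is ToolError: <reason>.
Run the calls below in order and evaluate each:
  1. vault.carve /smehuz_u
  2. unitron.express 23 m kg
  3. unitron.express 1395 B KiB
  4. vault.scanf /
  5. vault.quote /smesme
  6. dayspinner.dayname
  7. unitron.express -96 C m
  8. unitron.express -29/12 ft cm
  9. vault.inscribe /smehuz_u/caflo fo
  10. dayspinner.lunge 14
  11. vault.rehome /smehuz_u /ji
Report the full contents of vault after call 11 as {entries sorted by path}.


·→ vault.carve(p='/smehuz_u')
·← ok
·→ unitron.express(v='23', u_from='m', u_to='kg')
·← ToolError: incompatible units
·→ unitron.express(v='1395', u_from='B', u_to='KiB')
·← 1395/1024
·→ vault.scanf(p='/')
·← [smehuz_u/, smesme]
·→ vault.quote(p='/smesme')
·← mocra
·→ dayspinner.dayname()
·← Saturday
·→ unitron.express(v='-96', u_from='C', u_to='m')
·← ToolError: incompatible units
·→ unitron.express(v='-29/12', u_from='ft', u_to='cm')
·← -3683/50
·→ vault.inscribe(p='/smehuz_u/caflo', c='fo')
·← created
·→ dayspinner.lunge(n='14')
·← 2238-04-18
·→ vault.rehome(s='/smehuz_u', d='/ji')
·← ok

Answer: {ji/, ji/caflo=fo, smesme=mocra}


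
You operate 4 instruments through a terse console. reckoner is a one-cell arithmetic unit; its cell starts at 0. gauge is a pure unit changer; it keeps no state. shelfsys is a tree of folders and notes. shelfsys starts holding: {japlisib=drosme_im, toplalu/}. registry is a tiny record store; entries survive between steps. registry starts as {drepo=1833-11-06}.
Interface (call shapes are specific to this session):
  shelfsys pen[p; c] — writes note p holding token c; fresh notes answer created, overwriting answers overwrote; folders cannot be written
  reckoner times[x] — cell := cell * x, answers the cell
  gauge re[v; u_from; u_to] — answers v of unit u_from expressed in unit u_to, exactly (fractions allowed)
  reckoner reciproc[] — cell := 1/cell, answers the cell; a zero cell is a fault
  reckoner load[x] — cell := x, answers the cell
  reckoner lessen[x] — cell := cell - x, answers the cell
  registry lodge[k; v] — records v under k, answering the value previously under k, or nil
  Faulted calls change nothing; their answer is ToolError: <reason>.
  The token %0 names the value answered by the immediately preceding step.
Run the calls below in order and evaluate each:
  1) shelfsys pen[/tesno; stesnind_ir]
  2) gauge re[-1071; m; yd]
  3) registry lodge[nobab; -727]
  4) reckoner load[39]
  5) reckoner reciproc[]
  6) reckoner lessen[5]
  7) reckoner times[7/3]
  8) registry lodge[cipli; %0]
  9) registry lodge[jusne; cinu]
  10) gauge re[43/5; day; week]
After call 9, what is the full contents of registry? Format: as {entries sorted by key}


Answer: {cipli=-1358/117, drepo=1833-11-06, jusne=cinu, nobab=-727}

Derivation:
Step: shelfsys pen[p: /tesno; c: stesnind_ir]
Result: created
Step: gauge re[v: -1071; u_from: m; u_to: yd]
Result: -148750/127
Step: registry lodge[k: nobab; v: -727]
Result: nil
Step: reckoner load[x: 39]
Result: 39
Step: reckoner reciproc[]
Result: 1/39
Step: reckoner lessen[x: 5]
Result: -194/39
Step: reckoner times[x: 7/3]
Result: -1358/117
Step: registry lodge[k: cipli; v: %0]
Result: nil
Step: registry lodge[k: jusne; v: cinu]
Result: nil
Step: gauge re[v: 43/5; u_from: day; u_to: week]
Result: 43/35


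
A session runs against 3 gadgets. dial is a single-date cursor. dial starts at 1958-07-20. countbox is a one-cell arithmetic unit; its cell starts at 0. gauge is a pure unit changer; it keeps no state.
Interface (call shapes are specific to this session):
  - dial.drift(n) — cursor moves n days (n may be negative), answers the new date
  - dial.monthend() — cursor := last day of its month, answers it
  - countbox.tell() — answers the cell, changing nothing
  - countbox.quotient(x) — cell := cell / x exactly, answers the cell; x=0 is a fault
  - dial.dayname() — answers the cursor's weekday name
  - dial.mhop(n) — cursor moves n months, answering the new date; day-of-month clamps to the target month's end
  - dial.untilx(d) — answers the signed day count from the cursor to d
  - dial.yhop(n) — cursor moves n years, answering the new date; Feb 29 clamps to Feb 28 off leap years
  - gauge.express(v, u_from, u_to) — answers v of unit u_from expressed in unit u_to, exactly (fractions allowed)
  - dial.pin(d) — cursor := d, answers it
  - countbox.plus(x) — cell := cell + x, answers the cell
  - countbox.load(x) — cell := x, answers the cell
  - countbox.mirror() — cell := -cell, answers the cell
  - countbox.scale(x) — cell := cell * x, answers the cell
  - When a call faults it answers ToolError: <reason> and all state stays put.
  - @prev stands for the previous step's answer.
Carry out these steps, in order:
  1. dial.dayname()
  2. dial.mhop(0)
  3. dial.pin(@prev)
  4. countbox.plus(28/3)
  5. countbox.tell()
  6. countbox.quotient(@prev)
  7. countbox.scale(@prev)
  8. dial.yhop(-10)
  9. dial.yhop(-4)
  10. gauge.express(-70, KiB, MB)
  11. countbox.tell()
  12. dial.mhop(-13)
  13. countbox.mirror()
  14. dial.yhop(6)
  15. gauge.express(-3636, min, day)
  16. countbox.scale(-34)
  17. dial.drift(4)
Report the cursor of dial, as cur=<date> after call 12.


Act: dial.dayname[]
Obs: Sunday
Act: dial.mhop[n=0]
Obs: 1958-07-20
Act: dial.pin[d=@prev]
Obs: 1958-07-20
Act: countbox.plus[x=28/3]
Obs: 28/3
Act: countbox.tell[]
Obs: 28/3
Act: countbox.quotient[x=@prev]
Obs: 1
Act: countbox.scale[x=@prev]
Obs: 1
Act: dial.yhop[n=-10]
Obs: 1948-07-20
Act: dial.yhop[n=-4]
Obs: 1944-07-20
Act: gauge.express[v=-70; u_from=KiB; u_to=MB]
Obs: -224/3125
Act: countbox.tell[]
Obs: 1
Act: dial.mhop[n=-13]
Obs: 1943-06-20
Act: countbox.mirror[]
Obs: -1
Act: dial.yhop[n=6]
Obs: 1949-06-20
Act: gauge.express[v=-3636; u_from=min; u_to=day]
Obs: -101/40
Act: countbox.scale[x=-34]
Obs: 34
Act: dial.drift[n=4]
Obs: 1949-06-24

Answer: cur=1943-06-20


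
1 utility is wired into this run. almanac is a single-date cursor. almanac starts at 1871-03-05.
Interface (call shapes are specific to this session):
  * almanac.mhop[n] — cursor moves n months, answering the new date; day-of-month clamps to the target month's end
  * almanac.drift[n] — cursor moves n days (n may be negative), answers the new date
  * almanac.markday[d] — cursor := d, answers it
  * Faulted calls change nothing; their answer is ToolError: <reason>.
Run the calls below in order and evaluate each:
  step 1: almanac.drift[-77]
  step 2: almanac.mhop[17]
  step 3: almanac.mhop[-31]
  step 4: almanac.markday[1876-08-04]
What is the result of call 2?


[in] almanac.drift n=-77
[out] 1870-12-18
[in] almanac.mhop n=17
[out] 1872-05-18
[in] almanac.mhop n=-31
[out] 1869-10-18
[in] almanac.markday d=1876-08-04
[out] 1876-08-04

Answer: 1872-05-18


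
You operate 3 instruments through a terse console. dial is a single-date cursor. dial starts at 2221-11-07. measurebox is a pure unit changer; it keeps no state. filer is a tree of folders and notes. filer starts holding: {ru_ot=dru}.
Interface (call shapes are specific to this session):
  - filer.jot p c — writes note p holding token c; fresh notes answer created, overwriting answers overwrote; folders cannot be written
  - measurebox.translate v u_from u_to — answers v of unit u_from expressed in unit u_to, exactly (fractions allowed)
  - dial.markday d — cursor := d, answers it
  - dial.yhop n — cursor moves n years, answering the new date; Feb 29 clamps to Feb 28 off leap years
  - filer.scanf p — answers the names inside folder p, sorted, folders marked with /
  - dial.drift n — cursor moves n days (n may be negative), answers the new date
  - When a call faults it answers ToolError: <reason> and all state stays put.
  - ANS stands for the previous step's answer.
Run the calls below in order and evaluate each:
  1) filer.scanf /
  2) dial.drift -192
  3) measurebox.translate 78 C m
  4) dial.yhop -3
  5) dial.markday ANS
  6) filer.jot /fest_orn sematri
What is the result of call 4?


Answer: 2218-04-29

Derivation:
I try filer.scanf passing p→/, which returns [ru_ot].
Then dial.drift passing n→-192, and see 2221-04-29.
I call measurebox.translate passing v→78, u_from→C, u_to→m, and see ToolError: incompatible units.
Invoking dial.yhop passing n→-3, which returns 2218-04-29.
Then dial.markday passing d→ANS, which returns 2218-04-29.
I try filer.jot passing p→/fest_orn, c→sematri, and see created.
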